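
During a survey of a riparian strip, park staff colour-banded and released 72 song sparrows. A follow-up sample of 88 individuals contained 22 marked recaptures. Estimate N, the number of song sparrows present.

N = 288

N = (72 × 88) / 22 = 6336 / 22 = 288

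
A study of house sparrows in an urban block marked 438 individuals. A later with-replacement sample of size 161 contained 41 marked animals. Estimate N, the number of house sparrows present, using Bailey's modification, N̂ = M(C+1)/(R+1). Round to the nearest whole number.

N̂ = 438·(161+1)/(41+1) = 438·162/42 = 70956/42 ≈ 1689.4 → 1689

N ≈ 1689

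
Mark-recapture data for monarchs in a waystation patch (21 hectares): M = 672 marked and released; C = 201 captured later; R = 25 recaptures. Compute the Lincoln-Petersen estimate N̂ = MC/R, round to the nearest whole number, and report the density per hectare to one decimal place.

N̂ = 672·201/25 = 135072/25 ≈ 5402.9 → 5403
Density = N̂ / area = 5403 / 21 ≈ 257.29 → 257.3 per hectare

density ≈ 257.3 monarchs per hectare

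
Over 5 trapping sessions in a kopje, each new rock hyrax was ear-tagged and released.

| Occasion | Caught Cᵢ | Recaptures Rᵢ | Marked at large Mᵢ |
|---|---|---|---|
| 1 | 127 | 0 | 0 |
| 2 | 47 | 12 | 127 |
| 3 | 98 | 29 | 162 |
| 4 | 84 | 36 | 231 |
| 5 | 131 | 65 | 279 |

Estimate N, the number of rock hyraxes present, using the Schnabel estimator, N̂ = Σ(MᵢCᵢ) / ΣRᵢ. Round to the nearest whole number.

N ≈ 548

Σ MᵢCᵢ = 0·127 + 127·47 + 162·98 + 231·84 + 279·131 = 0 + 5969 + 15876 + 19404 + 36549 = 77798
Σ Rᵢ = 0 + 12 + 29 + 36 + 65 = 142
N̂ = 77798 / 142 ≈ 547.9 → 548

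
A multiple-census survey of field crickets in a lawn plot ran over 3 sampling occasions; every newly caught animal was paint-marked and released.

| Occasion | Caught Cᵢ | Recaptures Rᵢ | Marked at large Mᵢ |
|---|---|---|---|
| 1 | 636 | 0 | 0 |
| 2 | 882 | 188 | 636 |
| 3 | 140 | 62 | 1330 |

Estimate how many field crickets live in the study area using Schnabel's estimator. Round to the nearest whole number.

N ≈ 2989

Σ MᵢCᵢ = 0·636 + 636·882 + 1330·140 = 0 + 560952 + 186200 = 747152
Σ Rᵢ = 0 + 188 + 62 = 250
N̂ = 747152 / 250 ≈ 2988.6 → 2989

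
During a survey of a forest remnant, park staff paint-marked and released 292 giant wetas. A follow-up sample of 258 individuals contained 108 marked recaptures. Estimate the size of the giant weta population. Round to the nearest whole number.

N ≈ 698

N = (292 × 258) / 108 = 75336 / 108 ≈ 697.6 → 698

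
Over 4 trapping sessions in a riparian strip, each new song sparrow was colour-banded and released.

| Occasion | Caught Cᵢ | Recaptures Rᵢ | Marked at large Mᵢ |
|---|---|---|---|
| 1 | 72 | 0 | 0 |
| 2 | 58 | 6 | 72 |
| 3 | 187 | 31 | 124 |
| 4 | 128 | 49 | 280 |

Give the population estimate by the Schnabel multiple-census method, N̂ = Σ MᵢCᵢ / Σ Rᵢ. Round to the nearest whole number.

N ≈ 735

Σ MᵢCᵢ = 0·72 + 72·58 + 124·187 + 280·128 = 0 + 4176 + 23188 + 35840 = 63204
Σ Rᵢ = 0 + 6 + 31 + 49 = 86
N̂ = 63204 / 86 ≈ 734.9 → 735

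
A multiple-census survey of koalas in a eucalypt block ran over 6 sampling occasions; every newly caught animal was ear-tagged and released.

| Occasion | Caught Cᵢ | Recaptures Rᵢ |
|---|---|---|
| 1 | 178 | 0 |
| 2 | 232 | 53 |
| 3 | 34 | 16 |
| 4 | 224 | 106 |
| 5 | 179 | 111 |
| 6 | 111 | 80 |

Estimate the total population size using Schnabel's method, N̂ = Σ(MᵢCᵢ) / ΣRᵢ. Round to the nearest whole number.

Marked at large before each occasion: Mᵢ = Σⱼ<ᵢ (Cⱼ − Rⱼ) → M1=0, M2=178, M3=357, M4=375, M5=493, M6=561
Σ MᵢCᵢ = 0·178 + 178·232 + 357·34 + 375·224 + 493·179 + 561·111 = 0 + 41296 + 12138 + 84000 + 88247 + 62271 = 287952
Σ Rᵢ = 0 + 53 + 16 + 106 + 111 + 80 = 366
N̂ = 287952 / 366 ≈ 786.8 → 787

N ≈ 787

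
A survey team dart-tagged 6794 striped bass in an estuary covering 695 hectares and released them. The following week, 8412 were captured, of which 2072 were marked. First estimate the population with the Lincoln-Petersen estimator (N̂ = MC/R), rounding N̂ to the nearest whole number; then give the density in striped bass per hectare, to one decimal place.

N̂ = 6794·8412/2072 = 57151128/2072 ≈ 27582.6 → 27583
Density = N̂ / area = 27583 / 695 ≈ 39.69 → 39.7 per hectare

density ≈ 39.7 striped bass per hectare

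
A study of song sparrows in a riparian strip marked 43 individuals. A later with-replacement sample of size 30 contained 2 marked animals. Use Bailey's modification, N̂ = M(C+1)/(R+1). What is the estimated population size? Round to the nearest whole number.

N ≈ 444

N̂ = 43·(30+1)/(2+1) = 43·31/3 = 1333/3 ≈ 444.3 → 444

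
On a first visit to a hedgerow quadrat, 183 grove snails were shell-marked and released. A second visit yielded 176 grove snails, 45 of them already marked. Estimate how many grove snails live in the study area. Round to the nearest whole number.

N ≈ 716

N = (183 × 176) / 45 = 32208 / 45 ≈ 715.7 → 716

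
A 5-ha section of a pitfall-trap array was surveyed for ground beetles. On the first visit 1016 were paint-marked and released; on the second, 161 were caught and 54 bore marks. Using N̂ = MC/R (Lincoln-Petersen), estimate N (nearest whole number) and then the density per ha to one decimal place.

N̂ = 1016·161/54 = 163576/54 ≈ 3029.2 → 3029
Density = N̂ / area = 3029 / 5 ≈ 605.80 → 605.8 per ha

density ≈ 605.8 ground beetles per ha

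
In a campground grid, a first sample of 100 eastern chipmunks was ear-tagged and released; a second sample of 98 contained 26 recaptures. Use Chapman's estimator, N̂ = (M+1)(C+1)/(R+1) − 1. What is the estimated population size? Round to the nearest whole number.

N ≈ 369

N̂ = (100+1)(98+1)/(26+1) − 1 = 101·99/27 − 1
= 9999/27 − 1 ≈ 370.3 − 1 ≈ 369.3 → 369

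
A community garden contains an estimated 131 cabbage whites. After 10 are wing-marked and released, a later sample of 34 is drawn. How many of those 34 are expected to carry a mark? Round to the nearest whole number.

expected recaptures ≈ 3

Expected recaptures E[R] = M·C / N.
E[R] = 10 × 34 / 131 = 340 / 131 ≈ 2.6 → 3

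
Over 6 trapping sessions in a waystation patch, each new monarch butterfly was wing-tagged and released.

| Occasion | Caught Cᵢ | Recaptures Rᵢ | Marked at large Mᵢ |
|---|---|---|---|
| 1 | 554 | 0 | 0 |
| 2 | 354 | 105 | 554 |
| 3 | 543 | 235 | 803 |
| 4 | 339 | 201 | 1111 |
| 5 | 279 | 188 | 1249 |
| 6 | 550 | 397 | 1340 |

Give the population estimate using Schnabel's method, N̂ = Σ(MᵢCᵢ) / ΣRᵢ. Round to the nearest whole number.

N ≈ 1860

Σ MᵢCᵢ = 0·554 + 554·354 + 803·543 + 1111·339 + 1249·279 + 1340·550 = 0 + 196116 + 436029 + 376629 + 348471 + 737000 = 2094245
Σ Rᵢ = 0 + 105 + 235 + 201 + 188 + 397 = 1126
N̂ = 2094245 / 1126 ≈ 1859.9 → 1860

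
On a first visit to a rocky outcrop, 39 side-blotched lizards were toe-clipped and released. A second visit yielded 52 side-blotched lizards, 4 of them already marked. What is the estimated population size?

N = (39 × 52) / 4 = 2028 / 4 = 507

N = 507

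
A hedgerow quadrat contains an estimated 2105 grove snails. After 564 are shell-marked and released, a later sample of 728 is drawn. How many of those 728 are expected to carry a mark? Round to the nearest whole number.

expected recaptures ≈ 195

Expected recaptures E[R] = M·C / N.
E[R] = 564 × 728 / 2105 = 410592 / 2105 ≈ 195.1 → 195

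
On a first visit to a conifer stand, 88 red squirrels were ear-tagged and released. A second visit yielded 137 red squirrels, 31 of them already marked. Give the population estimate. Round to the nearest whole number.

N = (88 × 137) / 31 = 12056 / 31 ≈ 388.9 → 389

N ≈ 389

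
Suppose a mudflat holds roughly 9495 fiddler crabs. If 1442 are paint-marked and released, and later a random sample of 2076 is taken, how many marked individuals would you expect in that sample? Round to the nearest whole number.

The marked fraction of the population is 1442/9495, so in a sample of 2076 expect C·(M/N) marked.
E[R] = 1442 × 2076 / 9495 = 2993592 / 9495 ≈ 315.3 → 315

expected recaptures ≈ 315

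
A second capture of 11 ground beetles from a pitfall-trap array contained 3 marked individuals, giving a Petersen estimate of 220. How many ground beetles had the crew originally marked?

From N = M·C/R: M = N·R / C = 220·3 / 11 = 660 / 11 = 60.

M = 60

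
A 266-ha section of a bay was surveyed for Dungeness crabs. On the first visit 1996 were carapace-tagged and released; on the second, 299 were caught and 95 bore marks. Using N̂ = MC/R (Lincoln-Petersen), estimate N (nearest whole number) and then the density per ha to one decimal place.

density ≈ 23.6 Dungeness crabs per ha

N̂ = 1996·299/95 = 596804/95 ≈ 6282.1 → 6282
Density = N̂ / area = 6282 / 266 ≈ 23.62 → 23.6 per ha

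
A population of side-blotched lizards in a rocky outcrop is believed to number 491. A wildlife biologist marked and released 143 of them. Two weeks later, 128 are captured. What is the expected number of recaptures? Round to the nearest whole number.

Expected recaptures E[R] = M·C / N.
E[R] = 143 × 128 / 491 = 18304 / 491 ≈ 37.3 → 37

expected recaptures ≈ 37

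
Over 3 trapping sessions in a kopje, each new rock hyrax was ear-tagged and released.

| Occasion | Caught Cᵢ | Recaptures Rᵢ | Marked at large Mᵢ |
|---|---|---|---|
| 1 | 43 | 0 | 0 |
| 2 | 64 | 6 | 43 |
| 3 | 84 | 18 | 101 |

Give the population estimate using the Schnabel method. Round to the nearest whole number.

N ≈ 468

Σ MᵢCᵢ = 0·43 + 43·64 + 101·84 = 0 + 2752 + 8484 = 11236
Σ Rᵢ = 0 + 6 + 18 = 24
N̂ = 11236 / 24 ≈ 468.2 → 468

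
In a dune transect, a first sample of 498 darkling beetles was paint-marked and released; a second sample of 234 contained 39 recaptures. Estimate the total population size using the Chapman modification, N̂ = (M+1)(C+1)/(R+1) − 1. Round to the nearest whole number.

N̂ = (498+1)(234+1)/(39+1) − 1 = 499·235/40 − 1
= 117265/40 − 1 ≈ 2931.6 − 1 ≈ 2930.6 → 2931

N ≈ 2931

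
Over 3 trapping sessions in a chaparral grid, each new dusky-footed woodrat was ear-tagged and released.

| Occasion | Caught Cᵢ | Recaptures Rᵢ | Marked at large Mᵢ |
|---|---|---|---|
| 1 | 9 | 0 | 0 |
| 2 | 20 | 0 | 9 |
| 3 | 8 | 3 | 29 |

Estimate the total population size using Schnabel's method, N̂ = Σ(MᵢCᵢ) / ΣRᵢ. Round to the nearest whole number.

Σ MᵢCᵢ = 0·9 + 9·20 + 29·8 = 0 + 180 + 232 = 412
Σ Rᵢ = 0 + 0 + 3 = 3
N̂ = 412 / 3 ≈ 137.3 → 137

N ≈ 137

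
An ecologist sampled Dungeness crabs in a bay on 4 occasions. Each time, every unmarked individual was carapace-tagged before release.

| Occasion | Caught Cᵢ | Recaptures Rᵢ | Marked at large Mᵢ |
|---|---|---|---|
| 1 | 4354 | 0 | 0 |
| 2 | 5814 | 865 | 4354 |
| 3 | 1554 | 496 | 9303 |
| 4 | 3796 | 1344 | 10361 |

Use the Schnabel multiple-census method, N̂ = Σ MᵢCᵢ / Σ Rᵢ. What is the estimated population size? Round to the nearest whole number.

N ≈ 29,243

Σ MᵢCᵢ = 0·4354 + 4354·5814 + 9303·1554 + 10361·3796 = 0 + 25314156 + 14456862 + 39330356 = 79101374
Σ Rᵢ = 0 + 865 + 496 + 1344 = 2705
N̂ = 79101374 / 2705 ≈ 29242.7 → 29243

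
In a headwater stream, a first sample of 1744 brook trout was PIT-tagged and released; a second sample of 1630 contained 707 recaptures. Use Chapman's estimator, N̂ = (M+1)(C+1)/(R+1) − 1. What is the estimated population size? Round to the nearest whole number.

N ≈ 4019

N̂ = (1744+1)(1630+1)/(707+1) − 1 = 1745·1631/708 − 1
= 2846095/708 − 1 ≈ 4019.9 − 1 ≈ 4018.9 → 4019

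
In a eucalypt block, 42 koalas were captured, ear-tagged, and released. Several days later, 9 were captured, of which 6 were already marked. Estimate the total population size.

The marked fraction in the recapture sample should equal the marked fraction in the population: 6/9 = 42/N.
N = (42 × 9) / 6 = 378 / 6 = 63

N = 63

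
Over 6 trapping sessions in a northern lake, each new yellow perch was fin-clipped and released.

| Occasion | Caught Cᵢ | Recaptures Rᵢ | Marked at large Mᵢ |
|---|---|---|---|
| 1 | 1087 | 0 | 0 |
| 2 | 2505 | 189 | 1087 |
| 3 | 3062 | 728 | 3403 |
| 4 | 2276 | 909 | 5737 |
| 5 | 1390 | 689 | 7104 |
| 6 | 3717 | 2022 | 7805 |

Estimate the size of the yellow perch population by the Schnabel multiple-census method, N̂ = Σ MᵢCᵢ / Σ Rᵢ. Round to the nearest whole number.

Σ MᵢCᵢ = 0·1087 + 1087·2505 + 3403·3062 + 5737·2276 + 7104·1390 + 7805·3717 = 0 + 2722935 + 10419986 + 13057412 + 9874560 + 29011185 = 65086078
Σ Rᵢ = 0 + 189 + 728 + 909 + 689 + 2022 = 4537
N̂ = 65086078 / 4537 ≈ 14345.6 → 14346

N ≈ 14,346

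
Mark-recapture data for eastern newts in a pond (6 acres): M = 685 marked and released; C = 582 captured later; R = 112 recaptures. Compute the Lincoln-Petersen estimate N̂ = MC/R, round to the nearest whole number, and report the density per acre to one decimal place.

density ≈ 593.3 eastern newts per acre

N̂ = 685·582/112 = 398670/112 ≈ 3559.6 → 3560
Density = N̂ / area = 3560 / 6 ≈ 593.33 → 593.3 per acre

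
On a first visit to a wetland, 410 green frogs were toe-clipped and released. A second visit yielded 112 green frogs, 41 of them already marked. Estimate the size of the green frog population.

N = 1120

Lincoln-Petersen assumes M/N = R/C, so N = M·C / R.
N = (410 × 112) / 41 = 45920 / 41 = 1120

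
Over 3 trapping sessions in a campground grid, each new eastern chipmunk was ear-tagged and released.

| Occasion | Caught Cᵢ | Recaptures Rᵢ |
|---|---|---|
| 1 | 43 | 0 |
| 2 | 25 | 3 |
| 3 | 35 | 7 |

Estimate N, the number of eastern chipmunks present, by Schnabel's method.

Marked at large before each occasion: Mᵢ = Σⱼ<ᵢ (Cⱼ − Rⱼ) → M1=0, M2=43, M3=65
Σ MᵢCᵢ = 0·43 + 43·25 + 65·35 = 0 + 1075 + 2275 = 3350
Σ Rᵢ = 0 + 3 + 7 = 10
N̂ = 3350 / 10 = 335

N = 335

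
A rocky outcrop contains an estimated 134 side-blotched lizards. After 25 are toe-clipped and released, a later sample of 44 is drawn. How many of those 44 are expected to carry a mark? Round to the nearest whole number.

The marked fraction of the population is 25/134, so in a sample of 44 expect C·(M/N) marked.
E[R] = 25 × 44 / 134 = 1100 / 134 ≈ 8.2 → 8

expected recaptures ≈ 8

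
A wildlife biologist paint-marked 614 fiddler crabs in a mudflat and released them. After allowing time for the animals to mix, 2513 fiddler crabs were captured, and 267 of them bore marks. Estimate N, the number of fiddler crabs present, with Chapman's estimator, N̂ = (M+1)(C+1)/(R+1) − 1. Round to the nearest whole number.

N ≈ 5768

N̂ = (614+1)(2513+1)/(267+1) − 1 = 615·2514/268 − 1
= 1546110/268 − 1 ≈ 5769.1 − 1 ≈ 5768.1 → 5768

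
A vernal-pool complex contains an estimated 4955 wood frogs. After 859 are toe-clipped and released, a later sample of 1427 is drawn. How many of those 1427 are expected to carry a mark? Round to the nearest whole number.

expected recaptures ≈ 247

The marked fraction of the population is 859/4955, so in a sample of 1427 expect C·(M/N) marked.
E[R] = 859 × 1427 / 4955 = 1225793 / 4955 ≈ 247.4 → 247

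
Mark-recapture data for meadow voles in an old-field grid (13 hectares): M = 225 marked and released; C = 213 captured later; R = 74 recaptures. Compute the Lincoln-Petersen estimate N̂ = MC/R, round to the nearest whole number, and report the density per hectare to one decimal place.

density ≈ 49.8 meadow voles per hectare

N̂ = 225·213/74 = 47925/74 ≈ 647.6 → 648
Density = N̂ / area = 648 / 13 ≈ 49.846 → 49.8 per hectare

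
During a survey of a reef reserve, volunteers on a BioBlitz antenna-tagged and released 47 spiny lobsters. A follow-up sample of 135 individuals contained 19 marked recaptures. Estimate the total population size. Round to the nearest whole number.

If marked individuals mix randomly, R/C ≈ M/N, giving N ≈ M·C/R.
N = (47 × 135) / 19 = 6345 / 19 ≈ 333.9 → 334

N ≈ 334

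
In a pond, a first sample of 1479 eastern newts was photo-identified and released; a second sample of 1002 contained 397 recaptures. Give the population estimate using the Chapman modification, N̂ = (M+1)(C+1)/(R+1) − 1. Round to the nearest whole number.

N̂ = (1479+1)(1002+1)/(397+1) − 1 = 1480·1003/398 − 1
= 1484440/398 − 1 ≈ 3729.7 − 1 ≈ 3728.7 → 3729

N ≈ 3729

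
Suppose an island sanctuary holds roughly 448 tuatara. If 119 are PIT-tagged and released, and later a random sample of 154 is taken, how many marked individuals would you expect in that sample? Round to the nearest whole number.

expected recaptures ≈ 41

The marked fraction of the population is 119/448, so in a sample of 154 expect C·(M/N) marked.
E[R] = 119 × 154 / 448 = 18326 / 448 ≈ 40.9 → 41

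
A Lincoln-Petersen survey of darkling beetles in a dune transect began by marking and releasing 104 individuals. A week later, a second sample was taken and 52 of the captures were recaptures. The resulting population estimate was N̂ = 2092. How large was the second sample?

From N = M·C/R: C = N·R / M = 2092·52 / 104 = 108784 / 104 = 1046.

C = 1046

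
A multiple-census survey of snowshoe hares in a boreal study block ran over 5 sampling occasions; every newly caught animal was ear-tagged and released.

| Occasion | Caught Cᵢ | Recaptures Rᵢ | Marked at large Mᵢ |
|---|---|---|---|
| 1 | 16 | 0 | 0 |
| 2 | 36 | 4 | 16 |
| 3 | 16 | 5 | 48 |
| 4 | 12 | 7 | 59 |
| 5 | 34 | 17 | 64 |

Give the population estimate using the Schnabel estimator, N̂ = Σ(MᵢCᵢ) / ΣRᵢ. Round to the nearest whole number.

Σ MᵢCᵢ = 0·16 + 16·36 + 48·16 + 59·12 + 64·34 = 0 + 576 + 768 + 708 + 2176 = 4228
Σ Rᵢ = 0 + 4 + 5 + 7 + 17 = 33
N̂ = 4228 / 33 ≈ 128.1 → 128

N ≈ 128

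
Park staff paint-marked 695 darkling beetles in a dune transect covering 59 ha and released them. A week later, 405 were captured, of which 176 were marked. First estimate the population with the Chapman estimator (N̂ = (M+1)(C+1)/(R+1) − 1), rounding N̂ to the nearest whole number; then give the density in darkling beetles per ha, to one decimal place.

density ≈ 27.0 darkling beetles per ha

N̂ = 696·406/177 − 1 = 282576/177 − 1 ≈ 1595.47 → 1595
Density = N̂ / area = 1595 / 59 ≈ 27.03 → 27.0 per ha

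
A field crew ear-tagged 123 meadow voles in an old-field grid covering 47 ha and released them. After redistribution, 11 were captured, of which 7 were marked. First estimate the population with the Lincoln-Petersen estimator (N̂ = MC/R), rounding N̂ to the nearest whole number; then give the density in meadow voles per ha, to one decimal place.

density ≈ 4.1 meadow voles per ha

N̂ = 123·11/7 = 1353/7 ≈ 193.3 → 193
Density = N̂ / area = 193 / 47 ≈ 4.11 → 4.1 per ha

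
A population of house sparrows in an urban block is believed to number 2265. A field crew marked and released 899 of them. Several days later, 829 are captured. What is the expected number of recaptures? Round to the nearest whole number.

expected recaptures ≈ 329

The marked fraction of the population is 899/2265, so in a sample of 829 expect C·(M/N) marked.
E[R] = 899 × 829 / 2265 = 745271 / 2265 ≈ 329.0 → 329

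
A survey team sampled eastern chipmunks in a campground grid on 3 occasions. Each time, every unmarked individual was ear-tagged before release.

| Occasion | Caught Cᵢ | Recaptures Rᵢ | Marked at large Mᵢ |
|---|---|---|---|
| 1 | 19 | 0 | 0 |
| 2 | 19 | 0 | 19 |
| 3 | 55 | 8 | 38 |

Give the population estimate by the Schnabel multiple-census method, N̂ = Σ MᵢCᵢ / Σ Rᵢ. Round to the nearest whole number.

Σ MᵢCᵢ = 0·19 + 19·19 + 38·55 = 0 + 361 + 2090 = 2451
Σ Rᵢ = 0 + 0 + 8 = 8
N̂ = 2451 / 8 ≈ 306.4 → 306

N ≈ 306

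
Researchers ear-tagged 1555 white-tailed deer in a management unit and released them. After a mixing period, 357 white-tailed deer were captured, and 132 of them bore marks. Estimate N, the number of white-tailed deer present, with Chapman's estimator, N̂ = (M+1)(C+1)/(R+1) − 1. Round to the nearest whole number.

N ≈ 4187

N̂ = (1555+1)(357+1)/(132+1) − 1 = 1556·358/133 − 1
= 557048/133 − 1 ≈ 4188.3 − 1 ≈ 4187.3 → 4187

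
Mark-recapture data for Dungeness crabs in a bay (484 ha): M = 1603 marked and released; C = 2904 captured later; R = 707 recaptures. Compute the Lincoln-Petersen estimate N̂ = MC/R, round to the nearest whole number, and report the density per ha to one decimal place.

density ≈ 13.6 Dungeness crabs per ha

N̂ = 1603·2904/707 = 4655112/707 ≈ 6584.3 → 6584
Density = N̂ / area = 6584 / 484 ≈ 13.60 → 13.6 per ha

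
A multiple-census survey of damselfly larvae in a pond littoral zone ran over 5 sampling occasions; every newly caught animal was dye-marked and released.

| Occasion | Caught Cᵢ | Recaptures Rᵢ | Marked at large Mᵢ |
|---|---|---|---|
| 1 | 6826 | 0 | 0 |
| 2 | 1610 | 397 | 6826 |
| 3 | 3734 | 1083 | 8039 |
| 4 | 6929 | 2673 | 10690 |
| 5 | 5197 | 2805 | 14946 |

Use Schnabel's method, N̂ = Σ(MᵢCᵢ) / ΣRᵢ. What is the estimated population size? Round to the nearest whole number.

Σ MᵢCᵢ = 0·6826 + 6826·1610 + 8039·3734 + 10690·6929 + 14946·5197 = 0 + 10989860 + 30017626 + 74071010 + 77674362 = 192752858
Σ Rᵢ = 0 + 397 + 1083 + 2673 + 2805 = 6958
N̂ = 192752858 / 6958 ≈ 27702.3 → 27702

N ≈ 27,702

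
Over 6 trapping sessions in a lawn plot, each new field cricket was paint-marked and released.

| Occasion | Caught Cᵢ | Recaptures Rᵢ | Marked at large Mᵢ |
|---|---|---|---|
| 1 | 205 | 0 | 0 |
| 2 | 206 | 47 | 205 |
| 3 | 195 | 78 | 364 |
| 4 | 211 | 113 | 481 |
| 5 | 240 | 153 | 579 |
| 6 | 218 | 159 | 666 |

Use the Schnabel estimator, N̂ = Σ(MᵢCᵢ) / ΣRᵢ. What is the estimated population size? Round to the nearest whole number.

Σ MᵢCᵢ = 0·205 + 205·206 + 364·195 + 481·211 + 579·240 + 666·218 = 0 + 42230 + 70980 + 101491 + 138960 + 145188 = 498849
Σ Rᵢ = 0 + 47 + 78 + 113 + 153 + 159 = 550
N̂ = 498849 / 550 ≈ 907.0 → 907

N ≈ 907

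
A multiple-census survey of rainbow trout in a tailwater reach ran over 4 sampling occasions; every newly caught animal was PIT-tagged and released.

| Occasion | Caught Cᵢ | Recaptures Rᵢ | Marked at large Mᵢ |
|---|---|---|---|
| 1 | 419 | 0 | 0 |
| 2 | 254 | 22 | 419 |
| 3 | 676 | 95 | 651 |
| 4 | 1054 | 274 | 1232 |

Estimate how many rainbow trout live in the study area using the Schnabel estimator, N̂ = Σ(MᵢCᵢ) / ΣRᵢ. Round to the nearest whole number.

N ≈ 4719

Σ MᵢCᵢ = 0·419 + 419·254 + 651·676 + 1232·1054 = 0 + 106426 + 440076 + 1298528 = 1845030
Σ Rᵢ = 0 + 22 + 95 + 274 = 391
N̂ = 1845030 / 391 ≈ 4718.7 → 4719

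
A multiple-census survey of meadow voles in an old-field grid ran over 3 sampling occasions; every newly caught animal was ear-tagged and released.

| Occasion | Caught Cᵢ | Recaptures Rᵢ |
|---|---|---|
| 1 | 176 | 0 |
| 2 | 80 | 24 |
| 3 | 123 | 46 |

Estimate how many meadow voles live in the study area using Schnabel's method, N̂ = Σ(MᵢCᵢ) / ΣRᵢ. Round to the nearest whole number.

N ≈ 609

Marked at large before each occasion: Mᵢ = Σⱼ<ᵢ (Cⱼ − Rⱼ) → M1=0, M2=176, M3=232
Σ MᵢCᵢ = 0·176 + 176·80 + 232·123 = 0 + 14080 + 28536 = 42616
Σ Rᵢ = 0 + 24 + 46 = 70
N̂ = 42616 / 70 ≈ 608.8 → 609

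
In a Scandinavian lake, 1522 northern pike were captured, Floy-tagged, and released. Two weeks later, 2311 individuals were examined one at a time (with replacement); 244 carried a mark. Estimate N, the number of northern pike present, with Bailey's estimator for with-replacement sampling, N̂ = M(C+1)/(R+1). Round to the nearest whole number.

N ≈ 14,363

N̂ = 1522·(2311+1)/(244+1) = 1522·2312/245 = 3518864/245 ≈ 14362.7 → 14363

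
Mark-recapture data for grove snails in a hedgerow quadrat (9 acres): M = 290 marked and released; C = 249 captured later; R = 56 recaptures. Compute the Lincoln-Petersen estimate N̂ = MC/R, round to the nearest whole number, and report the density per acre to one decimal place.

density ≈ 143.2 grove snails per acre

N̂ = 290·249/56 = 72210/56 ≈ 1289.46 → 1289
Density = N̂ / area = 1289 / 9 ≈ 143.22 → 143.2 per acre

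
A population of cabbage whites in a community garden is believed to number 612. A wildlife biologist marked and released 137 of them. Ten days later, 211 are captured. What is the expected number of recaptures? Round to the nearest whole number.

expected recaptures ≈ 47

The marked fraction of the population is 137/612, so in a sample of 211 expect C·(M/N) marked.
E[R] = 137 × 211 / 612 = 28907 / 612 ≈ 47.2 → 47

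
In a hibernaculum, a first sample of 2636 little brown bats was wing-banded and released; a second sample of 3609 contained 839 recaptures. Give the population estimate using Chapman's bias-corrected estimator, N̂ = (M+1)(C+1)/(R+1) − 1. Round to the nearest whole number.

N̂ = (2636+1)(3609+1)/(839+1) − 1 = 2637·3610/840 − 1
= 9519570/840 − 1 ≈ 11332.8 − 1 ≈ 11331.8 → 11332

N ≈ 11,332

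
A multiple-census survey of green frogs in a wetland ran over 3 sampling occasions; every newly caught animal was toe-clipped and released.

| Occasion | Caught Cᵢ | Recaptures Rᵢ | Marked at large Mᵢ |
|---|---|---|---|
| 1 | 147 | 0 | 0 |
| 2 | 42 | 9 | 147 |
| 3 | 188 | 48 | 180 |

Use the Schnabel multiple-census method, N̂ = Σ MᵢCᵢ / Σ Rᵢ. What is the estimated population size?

Σ MᵢCᵢ = 0·147 + 147·42 + 180·188 = 0 + 6174 + 33840 = 40014
Σ Rᵢ = 0 + 9 + 48 = 57
N̂ = 40014 / 57 = 702

N = 702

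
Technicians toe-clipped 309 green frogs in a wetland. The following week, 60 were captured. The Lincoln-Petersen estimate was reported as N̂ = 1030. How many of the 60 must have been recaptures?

R = 18

From N = M·C/R: R = M·C / N = 309·60 / 1030 = 18540 / 1030 = 18.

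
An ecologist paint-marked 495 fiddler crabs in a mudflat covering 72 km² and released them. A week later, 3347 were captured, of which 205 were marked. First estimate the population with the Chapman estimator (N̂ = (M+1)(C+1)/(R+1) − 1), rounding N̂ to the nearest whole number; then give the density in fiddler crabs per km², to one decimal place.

N̂ = 496·3348/206 − 1 = 1660608/206 − 1 ≈ 8060.2 → 8060
Density = N̂ / area = 8060 / 72 ≈ 111.94 → 111.9 per km²

density ≈ 111.9 fiddler crabs per km²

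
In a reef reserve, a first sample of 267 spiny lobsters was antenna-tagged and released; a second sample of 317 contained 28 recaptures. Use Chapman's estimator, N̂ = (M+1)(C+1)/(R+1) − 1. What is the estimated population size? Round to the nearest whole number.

N ≈ 2938

N̂ = (267+1)(317+1)/(28+1) − 1 = 268·318/29 − 1
= 85224/29 − 1 ≈ 2938.8 − 1 ≈ 2937.8 → 2938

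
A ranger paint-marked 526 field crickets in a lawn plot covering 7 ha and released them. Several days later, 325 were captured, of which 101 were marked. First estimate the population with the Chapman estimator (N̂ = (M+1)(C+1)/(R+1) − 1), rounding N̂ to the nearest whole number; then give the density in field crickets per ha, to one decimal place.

density ≈ 240.4 field crickets per ha

N̂ = 527·326/102 − 1 = 171802/102 − 1 ≈ 1683.3 → 1683
Density = N̂ / area = 1683 / 7 ≈ 240.43 → 240.4 per ha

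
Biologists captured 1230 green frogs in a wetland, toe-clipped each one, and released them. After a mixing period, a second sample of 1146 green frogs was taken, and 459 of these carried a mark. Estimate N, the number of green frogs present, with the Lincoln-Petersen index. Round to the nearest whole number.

N = (1230 × 1146) / 459 = 1409580 / 459 ≈ 3071.0 → 3071

N ≈ 3071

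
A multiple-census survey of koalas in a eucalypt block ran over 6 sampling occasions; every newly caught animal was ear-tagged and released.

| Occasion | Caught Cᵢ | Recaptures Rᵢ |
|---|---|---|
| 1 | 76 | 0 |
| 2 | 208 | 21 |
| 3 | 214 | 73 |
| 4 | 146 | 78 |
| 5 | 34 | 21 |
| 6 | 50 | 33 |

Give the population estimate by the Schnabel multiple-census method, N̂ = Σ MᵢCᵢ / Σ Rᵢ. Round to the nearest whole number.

N ≈ 758

Marked at large before each occasion: Mᵢ = Σⱼ<ᵢ (Cⱼ − Rⱼ) → M1=0, M2=76, M3=263, M4=404, M5=472, M6=485
Σ MᵢCᵢ = 0·76 + 76·208 + 263·214 + 404·146 + 472·34 + 485·50 = 0 + 15808 + 56282 + 58984 + 16048 + 24250 = 171372
Σ Rᵢ = 0 + 21 + 73 + 78 + 21 + 33 = 226
N̂ = 171372 / 226 ≈ 758.3 → 758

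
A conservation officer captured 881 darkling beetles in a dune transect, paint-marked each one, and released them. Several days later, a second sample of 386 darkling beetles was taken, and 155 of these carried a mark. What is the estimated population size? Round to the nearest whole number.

N ≈ 2194

If marked individuals mix randomly, R/C ≈ M/N, giving N ≈ M·C/R.
N = (881 × 386) / 155 = 340066 / 155 ≈ 2194.0 → 2194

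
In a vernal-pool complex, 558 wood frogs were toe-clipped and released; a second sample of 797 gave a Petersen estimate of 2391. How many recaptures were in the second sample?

From N = M·C/R: R = M·C / N = 558·797 / 2391 = 444726 / 2391 = 186.

R = 186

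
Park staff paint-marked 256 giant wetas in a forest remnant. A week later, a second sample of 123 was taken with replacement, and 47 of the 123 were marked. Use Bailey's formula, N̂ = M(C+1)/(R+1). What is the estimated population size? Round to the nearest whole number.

N ≈ 661

N̂ = 256·(123+1)/(47+1) = 256·124/48 = 31744/48 ≈ 661.3 → 661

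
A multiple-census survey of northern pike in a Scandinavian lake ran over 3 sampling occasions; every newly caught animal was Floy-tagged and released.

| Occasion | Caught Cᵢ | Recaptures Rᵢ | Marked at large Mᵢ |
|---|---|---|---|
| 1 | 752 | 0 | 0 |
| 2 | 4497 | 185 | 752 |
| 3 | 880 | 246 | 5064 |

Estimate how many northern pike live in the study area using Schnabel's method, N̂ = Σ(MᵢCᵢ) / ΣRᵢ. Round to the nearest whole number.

Σ MᵢCᵢ = 0·752 + 752·4497 + 5064·880 = 0 + 3381744 + 4456320 = 7838064
Σ Rᵢ = 0 + 185 + 246 = 431
N̂ = 7838064 / 431 ≈ 18185.8 → 18186

N ≈ 18,186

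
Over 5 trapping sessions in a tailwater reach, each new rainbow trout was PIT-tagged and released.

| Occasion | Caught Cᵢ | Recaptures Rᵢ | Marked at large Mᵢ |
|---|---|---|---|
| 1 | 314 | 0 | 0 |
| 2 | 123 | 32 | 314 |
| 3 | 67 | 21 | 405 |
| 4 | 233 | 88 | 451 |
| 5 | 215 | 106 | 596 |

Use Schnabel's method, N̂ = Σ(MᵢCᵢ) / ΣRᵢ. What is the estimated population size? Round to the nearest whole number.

Σ MᵢCᵢ = 0·314 + 314·123 + 405·67 + 451·233 + 596·215 = 0 + 38622 + 27135 + 105083 + 128140 = 298980
Σ Rᵢ = 0 + 32 + 21 + 88 + 106 = 247
N̂ = 298980 / 247 ≈ 1210.4 → 1210

N ≈ 1210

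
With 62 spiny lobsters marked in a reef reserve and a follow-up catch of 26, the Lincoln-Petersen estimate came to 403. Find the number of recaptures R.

From N = M·C/R: R = M·C / N = 62·26 / 403 = 1612 / 403 = 4.

R = 4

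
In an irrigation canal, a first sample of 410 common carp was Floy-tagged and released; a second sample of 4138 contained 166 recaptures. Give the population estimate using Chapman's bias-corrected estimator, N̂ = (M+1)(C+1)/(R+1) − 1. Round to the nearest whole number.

N ≈ 10,185

N̂ = (410+1)(4138+1)/(166+1) − 1 = 411·4139/167 − 1
= 1701129/167 − 1 ≈ 10186.4 − 1 ≈ 10185.4 → 10185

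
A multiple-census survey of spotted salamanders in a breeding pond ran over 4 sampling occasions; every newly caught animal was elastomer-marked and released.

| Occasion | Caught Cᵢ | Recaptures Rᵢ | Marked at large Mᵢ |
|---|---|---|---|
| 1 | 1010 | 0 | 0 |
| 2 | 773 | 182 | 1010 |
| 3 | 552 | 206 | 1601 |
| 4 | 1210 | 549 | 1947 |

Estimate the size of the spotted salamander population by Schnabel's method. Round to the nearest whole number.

N ≈ 4291

Σ MᵢCᵢ = 0·1010 + 1010·773 + 1601·552 + 1947·1210 = 0 + 780730 + 883752 + 2355870 = 4020352
Σ Rᵢ = 0 + 182 + 206 + 549 = 937
N̂ = 4020352 / 937 ≈ 4290.7 → 4291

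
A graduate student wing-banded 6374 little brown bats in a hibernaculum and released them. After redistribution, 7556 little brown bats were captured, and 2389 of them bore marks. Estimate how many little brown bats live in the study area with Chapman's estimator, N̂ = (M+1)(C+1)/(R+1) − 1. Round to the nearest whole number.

N̂ = (6374+1)(7556+1)/(2389+1) − 1 = 6375·7557/2390 − 1
= 48175875/2390 − 1 ≈ 20157.3 − 1 ≈ 20156.3 → 20156

N ≈ 20,156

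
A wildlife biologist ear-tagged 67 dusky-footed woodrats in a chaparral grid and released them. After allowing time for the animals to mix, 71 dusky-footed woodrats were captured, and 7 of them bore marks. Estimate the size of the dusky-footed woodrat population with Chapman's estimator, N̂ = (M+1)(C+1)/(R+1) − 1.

N = 611

N̂ = (67+1)(71+1)/(7+1) − 1 = 68·72/8 − 1
= 4896/8 − 1 = 612 − 1 = 611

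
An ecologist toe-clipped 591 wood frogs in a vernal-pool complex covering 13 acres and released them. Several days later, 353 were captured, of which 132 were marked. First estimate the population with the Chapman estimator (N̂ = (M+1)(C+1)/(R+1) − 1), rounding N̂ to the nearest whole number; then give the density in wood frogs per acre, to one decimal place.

N̂ = 592·354/133 − 1 = 209568/133 − 1 ≈ 1574.7 → 1575
Density = N̂ / area = 1575 / 13 ≈ 121.15 → 121.2 per acre

density ≈ 121.2 wood frogs per acre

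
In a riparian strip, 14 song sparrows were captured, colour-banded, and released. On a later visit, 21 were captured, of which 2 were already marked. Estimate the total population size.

N = 147

N = (14 × 21) / 2 = 294 / 2 = 147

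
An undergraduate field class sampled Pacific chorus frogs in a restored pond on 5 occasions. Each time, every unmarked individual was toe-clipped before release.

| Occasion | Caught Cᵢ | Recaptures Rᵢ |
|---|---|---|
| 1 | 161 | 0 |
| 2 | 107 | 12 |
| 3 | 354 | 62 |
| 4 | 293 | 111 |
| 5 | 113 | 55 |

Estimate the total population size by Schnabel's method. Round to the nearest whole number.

N ≈ 1462

Marked at large before each occasion: Mᵢ = Σⱼ<ᵢ (Cⱼ − Rⱼ) → M1=0, M2=161, M3=256, M4=548, M5=730
Σ MᵢCᵢ = 0·161 + 161·107 + 256·354 + 548·293 + 730·113 = 0 + 17227 + 90624 + 160564 + 82490 = 350905
Σ Rᵢ = 0 + 12 + 62 + 111 + 55 = 240
N̂ = 350905 / 240 ≈ 1462.1 → 1462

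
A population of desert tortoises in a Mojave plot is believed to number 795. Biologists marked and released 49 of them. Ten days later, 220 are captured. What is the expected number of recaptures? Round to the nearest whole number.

expected recaptures ≈ 14

The marked fraction of the population is 49/795, so in a sample of 220 expect C·(M/N) marked.
E[R] = 49 × 220 / 795 = 10780 / 795 ≈ 13.6 → 14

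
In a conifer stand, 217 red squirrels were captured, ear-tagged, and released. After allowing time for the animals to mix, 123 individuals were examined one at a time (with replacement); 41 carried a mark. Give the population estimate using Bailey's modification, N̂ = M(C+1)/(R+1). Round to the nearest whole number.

N̂ = 217·(123+1)/(41+1) = 217·124/42 = 26908/42 ≈ 640.7 → 641

N ≈ 641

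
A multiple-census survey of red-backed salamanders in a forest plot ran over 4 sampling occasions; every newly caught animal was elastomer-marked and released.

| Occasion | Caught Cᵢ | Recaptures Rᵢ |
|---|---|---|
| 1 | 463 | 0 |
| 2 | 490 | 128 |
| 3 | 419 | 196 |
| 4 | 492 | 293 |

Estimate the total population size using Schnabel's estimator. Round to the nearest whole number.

Marked at large before each occasion: Mᵢ = Σⱼ<ᵢ (Cⱼ − Rⱼ) → M1=0, M2=463, M3=825, M4=1048
Σ MᵢCᵢ = 0·463 + 463·490 + 825·419 + 1048·492 = 0 + 226870 + 345675 + 515616 = 1088161
Σ Rᵢ = 0 + 128 + 196 + 293 = 617
N̂ = 1088161 / 617 ≈ 1763.6 → 1764

N ≈ 1764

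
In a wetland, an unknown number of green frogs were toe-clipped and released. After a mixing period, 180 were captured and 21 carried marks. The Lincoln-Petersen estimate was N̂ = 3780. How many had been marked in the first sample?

M = 441

From N = M·C/R: M = N·R / C = 3780·21 / 180 = 79380 / 180 = 441.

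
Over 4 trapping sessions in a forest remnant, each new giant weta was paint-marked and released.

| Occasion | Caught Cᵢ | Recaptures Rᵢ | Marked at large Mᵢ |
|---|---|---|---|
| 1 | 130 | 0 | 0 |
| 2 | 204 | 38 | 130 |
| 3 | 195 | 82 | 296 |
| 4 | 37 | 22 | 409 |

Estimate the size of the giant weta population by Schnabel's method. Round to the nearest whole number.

N ≈ 700

Σ MᵢCᵢ = 0·130 + 130·204 + 296·195 + 409·37 = 0 + 26520 + 57720 + 15133 = 99373
Σ Rᵢ = 0 + 38 + 82 + 22 = 142
N̂ = 99373 / 142 ≈ 699.8 → 700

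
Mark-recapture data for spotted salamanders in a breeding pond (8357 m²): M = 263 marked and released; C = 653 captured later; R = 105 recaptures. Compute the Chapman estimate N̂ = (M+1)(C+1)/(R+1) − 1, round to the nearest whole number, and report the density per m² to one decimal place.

density ≈ 0.2 spotted salamanders per m²

N̂ = 264·654/106 − 1 = 172656/106 − 1 ≈ 1627.8 → 1628
Density = N̂ / area = 1628 / 8357 ≈ 0.19 → 0.2 per m²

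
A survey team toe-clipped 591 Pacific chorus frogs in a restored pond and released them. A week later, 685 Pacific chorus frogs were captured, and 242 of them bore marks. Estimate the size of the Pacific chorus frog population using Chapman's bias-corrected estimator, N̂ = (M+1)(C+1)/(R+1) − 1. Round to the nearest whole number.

N̂ = (591+1)(685+1)/(242+1) − 1 = 592·686/243 − 1
= 406112/243 − 1 ≈ 1671.2 − 1 ≈ 1670.2 → 1670

N ≈ 1670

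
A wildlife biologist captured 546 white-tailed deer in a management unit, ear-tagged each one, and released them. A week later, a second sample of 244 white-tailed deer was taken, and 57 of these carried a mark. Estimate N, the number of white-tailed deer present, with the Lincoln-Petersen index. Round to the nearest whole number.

N ≈ 2337

If marked individuals mix randomly, R/C ≈ M/N, giving N ≈ M·C/R.
N = (546 × 244) / 57 = 133224 / 57 ≈ 2337.3 → 2337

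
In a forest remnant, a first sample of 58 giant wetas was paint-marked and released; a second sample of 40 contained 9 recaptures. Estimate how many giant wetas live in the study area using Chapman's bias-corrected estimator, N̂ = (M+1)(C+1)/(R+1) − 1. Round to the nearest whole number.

N̂ = (58+1)(40+1)/(9+1) − 1 = 59·41/10 − 1
= 2419/10 − 1 ≈ 241.9 − 1 ≈ 240.9 → 241

N ≈ 241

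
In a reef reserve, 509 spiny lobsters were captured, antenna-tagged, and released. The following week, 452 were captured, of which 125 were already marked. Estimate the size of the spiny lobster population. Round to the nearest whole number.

N ≈ 1841

N = (509 × 452) / 125 = 230068 / 125 ≈ 1840.5 → 1841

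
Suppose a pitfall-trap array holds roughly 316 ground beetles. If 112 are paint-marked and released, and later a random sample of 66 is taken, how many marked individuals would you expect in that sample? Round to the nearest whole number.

The marked fraction of the population is 112/316, so in a sample of 66 expect C·(M/N) marked.
E[R] = 112 × 66 / 316 = 7392 / 316 ≈ 23.4 → 23

expected recaptures ≈ 23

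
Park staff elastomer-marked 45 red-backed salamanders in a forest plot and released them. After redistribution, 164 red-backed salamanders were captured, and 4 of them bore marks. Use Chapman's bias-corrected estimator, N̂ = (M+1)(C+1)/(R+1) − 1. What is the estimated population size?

N = 1517

N̂ = (45+1)(164+1)/(4+1) − 1 = 46·165/5 − 1
= 7590/5 − 1 = 1518 − 1 = 1517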